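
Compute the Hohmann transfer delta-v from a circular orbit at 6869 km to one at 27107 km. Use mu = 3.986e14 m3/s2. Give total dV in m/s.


V1 = sqrt(mu/r1) = 7617.67 m/s
dV1 = V1*(sqrt(2*r2/(r1+r2)) - 1) = 2004.91 m/s
V2 = sqrt(mu/r2) = 3834.67 m/s
dV2 = V2*(1 - sqrt(2*r1/(r1+r2))) = 1396.28 m/s
Total dV = 3401 m/s

3401 m/s


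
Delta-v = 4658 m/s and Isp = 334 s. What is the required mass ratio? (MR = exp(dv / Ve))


Ve = 334 * 9.81 = 3276.54 m/s
MR = exp(4658 / 3276.54) = 4.144

4.144


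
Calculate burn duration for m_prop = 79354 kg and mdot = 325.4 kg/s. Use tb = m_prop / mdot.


tb = 79354 / 325.4 = 243.9 s

243.9 s


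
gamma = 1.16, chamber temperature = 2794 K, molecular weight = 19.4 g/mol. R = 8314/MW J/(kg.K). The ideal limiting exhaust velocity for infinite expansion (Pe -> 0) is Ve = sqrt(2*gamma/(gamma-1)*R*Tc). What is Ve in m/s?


R = 8314 / 19.4 = 428.56 J/(kg.K)
Ve = sqrt(2 * 1.16 / (1.16 - 1) * 428.56 * 2794) = 4167 m/s

4167 m/s


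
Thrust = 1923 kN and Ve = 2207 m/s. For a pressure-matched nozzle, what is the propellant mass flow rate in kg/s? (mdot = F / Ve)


mdot = F / Ve = 1923000 / 2207 = 871.3 kg/s

871.3 kg/s


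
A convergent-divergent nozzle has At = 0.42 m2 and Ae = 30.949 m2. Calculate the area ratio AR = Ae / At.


AR = 30.949 / 0.42 = 73.7

73.7


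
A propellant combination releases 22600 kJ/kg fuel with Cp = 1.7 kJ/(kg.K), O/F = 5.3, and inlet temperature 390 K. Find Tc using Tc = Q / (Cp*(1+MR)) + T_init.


Tc = 22600 / (1.7 * (1 + 5.3)) + 390 = 2500 K

2500 K


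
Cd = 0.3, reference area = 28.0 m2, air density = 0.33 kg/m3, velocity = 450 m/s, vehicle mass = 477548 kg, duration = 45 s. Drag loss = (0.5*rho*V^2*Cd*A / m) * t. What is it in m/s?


D = 0.5 * 0.33 * 450^2 * 0.3 * 28.0 = 280665.0 N
a = 280665.0 / 477548 = 0.5877 m/s2
dV = 0.5877 * 45 = 26.4 m/s

26.4 m/s


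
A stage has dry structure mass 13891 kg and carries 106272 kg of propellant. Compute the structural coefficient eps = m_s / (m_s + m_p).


eps = 13891 / (13891 + 106272) = 0.1156

0.1156


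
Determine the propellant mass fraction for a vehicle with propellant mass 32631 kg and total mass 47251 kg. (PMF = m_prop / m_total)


PMF = 32631 / 47251 = 0.691

0.691


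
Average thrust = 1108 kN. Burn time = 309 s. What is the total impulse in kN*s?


It = 1108 * 309 = 342372 kN*s

342372 kN*s


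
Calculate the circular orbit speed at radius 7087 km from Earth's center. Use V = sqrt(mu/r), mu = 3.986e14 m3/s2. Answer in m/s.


V = sqrt(3.986e14 / 7087000) = 7500 m/s

7500 m/s


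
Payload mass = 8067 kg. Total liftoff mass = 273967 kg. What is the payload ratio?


PR = 8067 / 273967 = 0.0294

0.0294


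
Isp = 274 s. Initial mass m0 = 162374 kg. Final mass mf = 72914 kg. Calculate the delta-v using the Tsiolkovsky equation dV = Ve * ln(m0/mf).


Ve = 274 * 9.81 = 2687.94 m/s
dV = 2687.94 * ln(162374/72914) = 2152 m/s

2152 m/s


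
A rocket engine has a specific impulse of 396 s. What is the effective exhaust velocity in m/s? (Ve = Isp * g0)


Ve = Isp * g0 = 396 * 9.81 = 3884.8 m/s

3884.8 m/s


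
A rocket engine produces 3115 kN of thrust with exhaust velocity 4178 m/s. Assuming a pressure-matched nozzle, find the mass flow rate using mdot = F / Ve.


mdot = F / Ve = 3115000 / 4178 = 745.6 kg/s

745.6 kg/s


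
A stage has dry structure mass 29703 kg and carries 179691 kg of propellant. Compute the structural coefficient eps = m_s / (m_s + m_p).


eps = 29703 / (29703 + 179691) = 0.1419

0.1419


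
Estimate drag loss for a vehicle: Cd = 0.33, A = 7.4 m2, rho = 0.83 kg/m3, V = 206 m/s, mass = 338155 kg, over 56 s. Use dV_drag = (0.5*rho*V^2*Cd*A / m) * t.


D = 0.5 * 0.83 * 206^2 * 0.33 * 7.4 = 43005.92 N
a = 43005.92 / 338155 = 0.1272 m/s2
dV = 0.1272 * 56 = 7.1 m/s

7.1 m/s


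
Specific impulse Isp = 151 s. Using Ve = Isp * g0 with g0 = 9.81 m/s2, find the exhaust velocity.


Ve = Isp * g0 = 151 * 9.81 = 1481.3 m/s

1481.3 m/s


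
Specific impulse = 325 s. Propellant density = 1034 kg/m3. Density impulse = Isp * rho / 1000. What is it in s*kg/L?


rho*Isp = 325 * 1034 / 1000 = 336 s*kg/L

336 s*kg/L


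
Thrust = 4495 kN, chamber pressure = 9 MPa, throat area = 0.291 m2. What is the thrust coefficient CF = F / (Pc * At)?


CF = 4495000 / (9e6 * 0.291) = 1.72

1.72


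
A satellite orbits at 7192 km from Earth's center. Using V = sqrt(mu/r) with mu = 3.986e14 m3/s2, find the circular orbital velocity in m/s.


V = sqrt(3.986e14 / 7192000) = 7445 m/s

7445 m/s


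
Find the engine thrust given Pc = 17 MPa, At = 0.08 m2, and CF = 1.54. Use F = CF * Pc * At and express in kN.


F = 1.54 * 17e6 * 0.08 = 2.0944e+06 N = 2094.4 kN

2094.4 kN


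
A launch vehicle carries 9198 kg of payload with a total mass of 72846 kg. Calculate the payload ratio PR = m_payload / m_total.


PR = 9198 / 72846 = 0.1263

0.1263


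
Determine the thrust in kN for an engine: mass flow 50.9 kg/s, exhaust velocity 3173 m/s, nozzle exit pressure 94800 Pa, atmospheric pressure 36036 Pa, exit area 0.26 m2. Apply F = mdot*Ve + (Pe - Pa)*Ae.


F = 50.9 * 3173 + (94800 - 36036) * 0.26 = 176784.0 N = 176.8 kN

176.8 kN


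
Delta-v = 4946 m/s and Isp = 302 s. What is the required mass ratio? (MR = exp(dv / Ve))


Ve = 302 * 9.81 = 2962.62 m/s
MR = exp(4946 / 2962.62) = 5.309

5.309


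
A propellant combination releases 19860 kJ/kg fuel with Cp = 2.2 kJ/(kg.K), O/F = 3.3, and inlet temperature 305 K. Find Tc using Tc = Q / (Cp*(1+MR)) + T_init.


Tc = 19860 / (2.2 * (1 + 3.3)) + 305 = 2404 K

2404 K


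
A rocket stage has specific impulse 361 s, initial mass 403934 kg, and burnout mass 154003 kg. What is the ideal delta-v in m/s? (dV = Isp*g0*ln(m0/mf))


Ve = 361 * 9.81 = 3541.41 m/s
dV = 3541.41 * ln(403934/154003) = 3415 m/s

3415 m/s


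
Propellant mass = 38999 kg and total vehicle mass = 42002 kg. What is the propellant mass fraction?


PMF = 38999 / 42002 = 0.929

0.929


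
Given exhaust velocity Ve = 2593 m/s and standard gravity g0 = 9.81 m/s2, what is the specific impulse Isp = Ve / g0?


Isp = Ve / g0 = 2593 / 9.81 = 264.3 s

264.3 s


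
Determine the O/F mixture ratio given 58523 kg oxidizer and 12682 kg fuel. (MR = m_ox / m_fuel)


MR = 58523 / 12682 = 4.61

4.61


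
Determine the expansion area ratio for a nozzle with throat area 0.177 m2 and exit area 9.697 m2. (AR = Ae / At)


AR = 9.697 / 0.177 = 54.8

54.8


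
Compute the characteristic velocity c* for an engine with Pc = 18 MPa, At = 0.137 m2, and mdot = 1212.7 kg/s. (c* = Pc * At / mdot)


c* = 18e6 * 0.137 / 1212.7 = 2033 m/s

2033 m/s


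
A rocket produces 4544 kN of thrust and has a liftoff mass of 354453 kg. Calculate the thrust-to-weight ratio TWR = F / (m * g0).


TWR = 4544000 / (354453 * 9.81) = 1.31

1.31


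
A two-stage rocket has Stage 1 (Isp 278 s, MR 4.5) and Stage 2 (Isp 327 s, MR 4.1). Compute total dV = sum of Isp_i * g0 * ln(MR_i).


dV1 = 278 * 9.81 * ln(4.5) = 4101.9 m/s
dV2 = 327 * 9.81 * ln(4.1) = 4526.3 m/s
Total dV = 4101.9 + 4526.3 = 8628.2 m/s ~ 8628 m/s

8628 m/s


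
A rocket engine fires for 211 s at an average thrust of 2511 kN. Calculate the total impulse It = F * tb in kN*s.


It = 2511 * 211 = 529821 kN*s

529821 kN*s


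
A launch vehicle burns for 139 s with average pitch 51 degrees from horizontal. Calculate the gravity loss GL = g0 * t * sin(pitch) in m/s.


GL = 9.81 * 139 * sin(51 deg) = 1060 m/s

1060 m/s


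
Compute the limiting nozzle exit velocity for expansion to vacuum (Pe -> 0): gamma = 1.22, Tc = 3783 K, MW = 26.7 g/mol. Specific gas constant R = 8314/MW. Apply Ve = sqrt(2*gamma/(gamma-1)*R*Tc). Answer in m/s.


R = 8314 / 26.7 = 311.39 J/(kg.K)
Ve = sqrt(2 * 1.22 / (1.22 - 1) * 311.39 * 3783) = 3615 m/s

3615 m/s


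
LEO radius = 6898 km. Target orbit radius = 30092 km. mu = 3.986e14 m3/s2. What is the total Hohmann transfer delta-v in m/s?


V1 = sqrt(mu/r1) = 7601.64 m/s
dV1 = V1*(sqrt(2*r2/(r1+r2)) - 1) = 2094.65 m/s
V2 = sqrt(mu/r2) = 3639.51 m/s
dV2 = V2*(1 - sqrt(2*r1/(r1+r2))) = 1416.83 m/s
Total dV = 3511 m/s

3511 m/s


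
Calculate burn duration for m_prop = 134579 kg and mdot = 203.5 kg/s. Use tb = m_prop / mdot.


tb = 134579 / 203.5 = 661.3 s

661.3 s


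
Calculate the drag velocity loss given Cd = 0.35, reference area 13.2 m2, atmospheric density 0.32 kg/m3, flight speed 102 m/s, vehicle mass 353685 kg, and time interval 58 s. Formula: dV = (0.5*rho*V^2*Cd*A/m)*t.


D = 0.5 * 0.32 * 102^2 * 0.35 * 13.2 = 7690.64 N
a = 7690.64 / 353685 = 0.0217 m/s2
dV = 0.0217 * 58 = 1.3 m/s

1.3 m/s


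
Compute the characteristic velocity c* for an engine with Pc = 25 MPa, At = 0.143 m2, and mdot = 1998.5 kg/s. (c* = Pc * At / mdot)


c* = 25e6 * 0.143 / 1998.5 = 1789 m/s

1789 m/s


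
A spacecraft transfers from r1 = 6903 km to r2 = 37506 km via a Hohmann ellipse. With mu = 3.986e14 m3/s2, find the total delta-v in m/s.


V1 = sqrt(mu/r1) = 7598.88 m/s
dV1 = V1*(sqrt(2*r2/(r1+r2)) - 1) = 2277.08 m/s
V2 = sqrt(mu/r2) = 3260.01 m/s
dV2 = V2*(1 - sqrt(2*r1/(r1+r2))) = 1442.33 m/s
Total dV = 3719 m/s

3719 m/s


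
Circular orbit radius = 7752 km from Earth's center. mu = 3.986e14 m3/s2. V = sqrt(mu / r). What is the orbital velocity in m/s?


V = sqrt(3.986e14 / 7752000) = 7171 m/s

7171 m/s


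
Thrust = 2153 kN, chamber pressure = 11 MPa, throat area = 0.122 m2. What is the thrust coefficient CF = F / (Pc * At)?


CF = 2153000 / (11e6 * 0.122) = 1.6

1.6


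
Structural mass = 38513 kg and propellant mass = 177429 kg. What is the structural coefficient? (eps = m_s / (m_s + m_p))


eps = 38513 / (38513 + 177429) = 0.1783

0.1783


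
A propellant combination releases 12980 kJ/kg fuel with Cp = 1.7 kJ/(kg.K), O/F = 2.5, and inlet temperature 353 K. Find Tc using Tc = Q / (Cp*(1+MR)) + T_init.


Tc = 12980 / (1.7 * (1 + 2.5)) + 353 = 2535 K

2535 K


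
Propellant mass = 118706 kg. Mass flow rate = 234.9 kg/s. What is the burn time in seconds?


tb = 118706 / 234.9 = 505.3 s

505.3 s


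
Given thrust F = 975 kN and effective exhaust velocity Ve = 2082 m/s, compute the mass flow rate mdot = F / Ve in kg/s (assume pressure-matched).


mdot = F / Ve = 975000 / 2082 = 468.3 kg/s

468.3 kg/s


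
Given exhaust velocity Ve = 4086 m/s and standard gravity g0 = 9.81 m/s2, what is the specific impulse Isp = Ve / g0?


Isp = Ve / g0 = 4086 / 9.81 = 416.5 s

416.5 s


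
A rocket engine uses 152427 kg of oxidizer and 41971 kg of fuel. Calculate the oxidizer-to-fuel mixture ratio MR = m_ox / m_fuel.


MR = 152427 / 41971 = 3.63

3.63


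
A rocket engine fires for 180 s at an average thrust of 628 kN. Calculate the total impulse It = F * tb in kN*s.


It = 628 * 180 = 113040 kN*s

113040 kN*s


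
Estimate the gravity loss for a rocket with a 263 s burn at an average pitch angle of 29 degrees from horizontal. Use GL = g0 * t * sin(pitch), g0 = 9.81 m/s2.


GL = 9.81 * 263 * sin(29 deg) = 1251 m/s

1251 m/s


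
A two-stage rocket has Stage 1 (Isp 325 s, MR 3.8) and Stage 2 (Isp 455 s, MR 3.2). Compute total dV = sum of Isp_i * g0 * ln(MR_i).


dV1 = 325 * 9.81 * ln(3.8) = 4256.3 m/s
dV2 = 455 * 9.81 * ln(3.2) = 5191.8 m/s
Total dV = 4256.3 + 5191.8 = 9448.1 m/s ~ 9448 m/s

9448 m/s


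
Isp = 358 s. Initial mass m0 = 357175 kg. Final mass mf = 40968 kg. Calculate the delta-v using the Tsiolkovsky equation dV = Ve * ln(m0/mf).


Ve = 358 * 9.81 = 3511.98 m/s
dV = 3511.98 * ln(357175/40968) = 7605 m/s

7605 m/s


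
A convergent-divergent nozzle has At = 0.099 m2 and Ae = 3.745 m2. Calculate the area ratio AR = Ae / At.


AR = 3.745 / 0.099 = 37.8

37.8


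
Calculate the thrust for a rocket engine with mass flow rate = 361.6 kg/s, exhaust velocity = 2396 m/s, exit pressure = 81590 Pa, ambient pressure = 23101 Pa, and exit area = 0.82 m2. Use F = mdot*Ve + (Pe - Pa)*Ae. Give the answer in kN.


F = 361.6 * 2396 + (81590 - 23101) * 0.82 = 914355.0 N = 914.4 kN

914.4 kN


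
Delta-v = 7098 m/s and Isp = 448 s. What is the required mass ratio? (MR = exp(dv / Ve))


Ve = 448 * 9.81 = 4394.88 m/s
MR = exp(7098 / 4394.88) = 5.028

5.028


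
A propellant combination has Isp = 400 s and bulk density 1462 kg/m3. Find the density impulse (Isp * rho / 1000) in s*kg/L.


rho*Isp = 400 * 1462 / 1000 = 585 s*kg/L

585 s*kg/L


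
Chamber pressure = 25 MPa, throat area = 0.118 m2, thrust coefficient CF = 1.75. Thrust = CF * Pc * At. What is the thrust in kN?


F = 1.75 * 25e6 * 0.118 = 5.1625e+06 N = 5162.5 kN

5162.5 kN


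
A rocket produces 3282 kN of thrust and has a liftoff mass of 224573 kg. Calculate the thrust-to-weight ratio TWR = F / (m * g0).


TWR = 3282000 / (224573 * 9.81) = 1.49

1.49


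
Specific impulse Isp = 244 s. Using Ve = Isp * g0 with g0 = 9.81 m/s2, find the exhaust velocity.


Ve = Isp * g0 = 244 * 9.81 = 2393.6 m/s

2393.6 m/s


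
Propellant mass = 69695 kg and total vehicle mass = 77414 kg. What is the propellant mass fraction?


PMF = 69695 / 77414 = 0.9

0.9


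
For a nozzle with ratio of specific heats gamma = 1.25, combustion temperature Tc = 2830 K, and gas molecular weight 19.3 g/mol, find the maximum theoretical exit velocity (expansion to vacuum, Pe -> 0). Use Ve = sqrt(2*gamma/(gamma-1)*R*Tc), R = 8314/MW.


R = 8314 / 19.3 = 430.78 J/(kg.K)
Ve = sqrt(2 * 1.25 / (1.25 - 1) * 430.78 * 2830) = 3492 m/s

3492 m/s


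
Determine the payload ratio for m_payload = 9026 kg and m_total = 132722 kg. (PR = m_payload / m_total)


PR = 9026 / 132722 = 0.068

0.068


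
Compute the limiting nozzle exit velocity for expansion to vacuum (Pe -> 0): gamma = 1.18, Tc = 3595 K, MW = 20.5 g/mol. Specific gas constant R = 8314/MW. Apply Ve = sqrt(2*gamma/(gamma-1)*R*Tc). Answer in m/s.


R = 8314 / 20.5 = 405.56 J/(kg.K)
Ve = sqrt(2 * 1.18 / (1.18 - 1) * 405.56 * 3595) = 4372 m/s

4372 m/s


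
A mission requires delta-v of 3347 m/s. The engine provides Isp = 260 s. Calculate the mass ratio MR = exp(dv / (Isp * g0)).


Ve = 260 * 9.81 = 2550.6 m/s
MR = exp(3347 / 2550.6) = 3.714

3.714


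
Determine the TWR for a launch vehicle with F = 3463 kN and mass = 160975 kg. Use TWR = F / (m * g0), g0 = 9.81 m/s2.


TWR = 3463000 / (160975 * 9.81) = 2.19

2.19


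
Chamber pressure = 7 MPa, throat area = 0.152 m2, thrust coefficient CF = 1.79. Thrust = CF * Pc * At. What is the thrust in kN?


F = 1.79 * 7e6 * 0.152 = 1.9046e+06 N = 1904.6 kN

1904.6 kN


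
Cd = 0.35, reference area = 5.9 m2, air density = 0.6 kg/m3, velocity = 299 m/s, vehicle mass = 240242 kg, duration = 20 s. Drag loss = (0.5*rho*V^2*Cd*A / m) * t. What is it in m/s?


D = 0.5 * 0.6 * 299^2 * 0.35 * 5.9 = 55383.92 N
a = 55383.92 / 240242 = 0.2305 m/s2
dV = 0.2305 * 20 = 4.6 m/s

4.6 m/s


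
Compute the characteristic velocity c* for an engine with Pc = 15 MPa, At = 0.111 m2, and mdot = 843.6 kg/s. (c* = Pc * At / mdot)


c* = 15e6 * 0.111 / 843.6 = 1974 m/s

1974 m/s


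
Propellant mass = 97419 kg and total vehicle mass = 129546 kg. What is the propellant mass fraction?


PMF = 97419 / 129546 = 0.752

0.752


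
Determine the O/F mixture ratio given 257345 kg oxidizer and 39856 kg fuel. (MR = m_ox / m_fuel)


MR = 257345 / 39856 = 6.46

6.46


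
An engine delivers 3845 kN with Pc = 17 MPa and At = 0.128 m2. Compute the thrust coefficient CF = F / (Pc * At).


CF = 3845000 / (17e6 * 0.128) = 1.77

1.77


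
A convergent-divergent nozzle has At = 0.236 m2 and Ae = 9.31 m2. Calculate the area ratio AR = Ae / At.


AR = 9.31 / 0.236 = 39.4

39.4


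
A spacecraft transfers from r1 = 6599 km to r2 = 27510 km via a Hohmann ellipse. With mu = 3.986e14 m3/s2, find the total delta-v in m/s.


V1 = sqrt(mu/r1) = 7771.94 m/s
dV1 = V1*(sqrt(2*r2/(r1+r2)) - 1) = 2098.93 m/s
V2 = sqrt(mu/r2) = 3806.48 m/s
dV2 = V2*(1 - sqrt(2*r1/(r1+r2))) = 1438.69 m/s
Total dV = 3538 m/s

3538 m/s


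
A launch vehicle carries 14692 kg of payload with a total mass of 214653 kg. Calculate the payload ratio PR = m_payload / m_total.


PR = 14692 / 214653 = 0.0684

0.0684


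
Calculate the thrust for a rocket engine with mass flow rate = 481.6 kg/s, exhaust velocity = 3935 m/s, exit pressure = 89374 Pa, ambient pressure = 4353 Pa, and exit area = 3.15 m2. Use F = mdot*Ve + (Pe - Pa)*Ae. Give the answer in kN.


F = 481.6 * 3935 + (89374 - 4353) * 3.15 = 2.1629e+06 N = 2162.9 kN

2162.9 kN


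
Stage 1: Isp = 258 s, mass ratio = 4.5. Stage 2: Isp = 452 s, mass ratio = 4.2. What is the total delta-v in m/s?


dV1 = 258 * 9.81 * ln(4.5) = 3806.8 m/s
dV2 = 452 * 9.81 * ln(4.2) = 6363.3 m/s
Total dV = 3806.8 + 6363.3 = 10170.1 m/s ~ 10170 m/s

10170 m/s


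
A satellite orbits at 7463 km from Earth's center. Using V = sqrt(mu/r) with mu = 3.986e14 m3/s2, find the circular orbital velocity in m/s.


V = sqrt(3.986e14 / 7463000) = 7308 m/s

7308 m/s


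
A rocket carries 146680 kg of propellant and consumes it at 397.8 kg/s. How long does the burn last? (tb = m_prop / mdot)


tb = 146680 / 397.8 = 368.7 s

368.7 s


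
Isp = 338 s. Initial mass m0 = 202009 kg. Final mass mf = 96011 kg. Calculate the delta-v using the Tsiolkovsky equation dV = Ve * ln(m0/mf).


Ve = 338 * 9.81 = 3315.78 m/s
dV = 3315.78 * ln(202009/96011) = 2466 m/s

2466 m/s


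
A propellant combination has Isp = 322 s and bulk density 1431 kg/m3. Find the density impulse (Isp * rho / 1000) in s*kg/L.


rho*Isp = 322 * 1431 / 1000 = 461 s*kg/L

461 s*kg/L


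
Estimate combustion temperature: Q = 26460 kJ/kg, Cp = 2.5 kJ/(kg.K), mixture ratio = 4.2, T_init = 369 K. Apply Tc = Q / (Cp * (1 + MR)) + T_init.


Tc = 26460 / (2.5 * (1 + 4.2)) + 369 = 2404 K

2404 K


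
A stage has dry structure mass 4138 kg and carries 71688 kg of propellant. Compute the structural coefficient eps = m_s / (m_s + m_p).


eps = 4138 / (4138 + 71688) = 0.0546

0.0546


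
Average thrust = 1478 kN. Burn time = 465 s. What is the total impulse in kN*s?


It = 1478 * 465 = 687270 kN*s

687270 kN*s


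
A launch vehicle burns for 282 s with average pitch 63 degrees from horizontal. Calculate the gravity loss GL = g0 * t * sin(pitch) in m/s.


GL = 9.81 * 282 * sin(63 deg) = 2465 m/s

2465 m/s


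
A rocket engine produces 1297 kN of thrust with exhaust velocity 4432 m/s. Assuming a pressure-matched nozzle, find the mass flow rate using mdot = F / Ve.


mdot = F / Ve = 1297000 / 4432 = 292.6 kg/s

292.6 kg/s


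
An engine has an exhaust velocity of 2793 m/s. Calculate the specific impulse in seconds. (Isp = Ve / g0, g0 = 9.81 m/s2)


Isp = Ve / g0 = 2793 / 9.81 = 284.7 s

284.7 s


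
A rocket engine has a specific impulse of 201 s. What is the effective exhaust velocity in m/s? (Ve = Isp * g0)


Ve = Isp * g0 = 201 * 9.81 = 1971.8 m/s

1971.8 m/s


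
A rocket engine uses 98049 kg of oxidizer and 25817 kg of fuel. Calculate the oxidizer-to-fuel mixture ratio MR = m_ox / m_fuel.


MR = 98049 / 25817 = 3.8

3.8


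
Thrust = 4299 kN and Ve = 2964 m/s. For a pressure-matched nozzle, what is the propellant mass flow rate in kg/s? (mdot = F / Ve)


mdot = F / Ve = 4299000 / 2964 = 1450.4 kg/s

1450.4 kg/s


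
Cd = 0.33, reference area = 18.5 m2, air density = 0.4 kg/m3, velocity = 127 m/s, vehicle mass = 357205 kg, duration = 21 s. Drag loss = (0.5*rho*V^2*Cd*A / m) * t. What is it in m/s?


D = 0.5 * 0.4 * 127^2 * 0.33 * 18.5 = 19693.51 N
a = 19693.51 / 357205 = 0.0551 m/s2
dV = 0.0551 * 21 = 1.2 m/s

1.2 m/s


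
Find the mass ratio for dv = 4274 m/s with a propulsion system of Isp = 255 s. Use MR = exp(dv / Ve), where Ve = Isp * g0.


Ve = 255 * 9.81 = 2501.55 m/s
MR = exp(4274 / 2501.55) = 5.521

5.521


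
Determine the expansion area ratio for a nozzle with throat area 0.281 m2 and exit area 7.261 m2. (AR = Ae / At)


AR = 7.261 / 0.281 = 25.8

25.8


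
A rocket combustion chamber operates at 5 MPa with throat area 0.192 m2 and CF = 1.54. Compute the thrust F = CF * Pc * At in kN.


F = 1.54 * 5e6 * 0.192 = 1.4784e+06 N = 1478.4 kN

1478.4 kN


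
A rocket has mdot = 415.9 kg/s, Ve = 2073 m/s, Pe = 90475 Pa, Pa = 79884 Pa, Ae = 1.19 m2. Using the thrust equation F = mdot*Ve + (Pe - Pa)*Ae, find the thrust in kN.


F = 415.9 * 2073 + (90475 - 79884) * 1.19 = 874764.0 N = 874.8 kN

874.8 kN


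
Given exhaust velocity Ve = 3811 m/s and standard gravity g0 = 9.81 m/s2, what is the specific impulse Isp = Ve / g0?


Isp = Ve / g0 = 3811 / 9.81 = 388.5 s

388.5 s


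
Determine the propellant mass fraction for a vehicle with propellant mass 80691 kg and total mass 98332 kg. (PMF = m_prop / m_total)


PMF = 80691 / 98332 = 0.821

0.821


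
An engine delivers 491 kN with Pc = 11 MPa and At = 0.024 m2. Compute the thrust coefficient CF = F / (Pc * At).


CF = 491000 / (11e6 * 0.024) = 1.86

1.86


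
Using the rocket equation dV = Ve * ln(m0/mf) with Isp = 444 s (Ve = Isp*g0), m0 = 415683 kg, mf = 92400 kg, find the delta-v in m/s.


Ve = 444 * 9.81 = 4355.64 m/s
dV = 4355.64 * ln(415683/92400) = 6550 m/s

6550 m/s


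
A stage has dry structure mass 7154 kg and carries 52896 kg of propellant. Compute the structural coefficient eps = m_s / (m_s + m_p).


eps = 7154 / (7154 + 52896) = 0.1191

0.1191


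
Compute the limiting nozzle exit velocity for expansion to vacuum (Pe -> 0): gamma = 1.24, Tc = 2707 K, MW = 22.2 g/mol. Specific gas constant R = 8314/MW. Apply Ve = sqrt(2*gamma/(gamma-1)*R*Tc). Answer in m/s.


R = 8314 / 22.2 = 374.5 J/(kg.K)
Ve = sqrt(2 * 1.24 / (1.24 - 1) * 374.5 * 2707) = 3237 m/s

3237 m/s


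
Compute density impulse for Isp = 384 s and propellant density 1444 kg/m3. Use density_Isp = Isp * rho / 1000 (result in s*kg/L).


rho*Isp = 384 * 1444 / 1000 = 554 s*kg/L

554 s*kg/L


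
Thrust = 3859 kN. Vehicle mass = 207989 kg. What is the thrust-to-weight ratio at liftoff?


TWR = 3859000 / (207989 * 9.81) = 1.89

1.89


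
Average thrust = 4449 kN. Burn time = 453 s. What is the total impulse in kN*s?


It = 4449 * 453 = 2015397 kN*s

2015397 kN*s


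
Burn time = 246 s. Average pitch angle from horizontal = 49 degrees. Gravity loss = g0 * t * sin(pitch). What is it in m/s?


GL = 9.81 * 246 * sin(49 deg) = 1821 m/s

1821 m/s


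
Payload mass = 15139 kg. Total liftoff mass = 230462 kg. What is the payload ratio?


PR = 15139 / 230462 = 0.0657

0.0657


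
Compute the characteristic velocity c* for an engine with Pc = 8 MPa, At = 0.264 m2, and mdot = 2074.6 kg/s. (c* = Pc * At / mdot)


c* = 8e6 * 0.264 / 2074.6 = 1018 m/s

1018 m/s


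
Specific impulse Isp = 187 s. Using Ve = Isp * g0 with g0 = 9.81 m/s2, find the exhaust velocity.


Ve = Isp * g0 = 187 * 9.81 = 1834.5 m/s

1834.5 m/s


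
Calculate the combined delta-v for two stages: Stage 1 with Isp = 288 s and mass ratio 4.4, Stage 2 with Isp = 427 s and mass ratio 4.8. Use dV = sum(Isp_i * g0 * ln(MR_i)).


dV1 = 288 * 9.81 * ln(4.4) = 4185.9 m/s
dV2 = 427 * 9.81 * ln(4.8) = 6570.7 m/s
Total dV = 4185.9 + 6570.7 = 10756.6 m/s ~ 10757 m/s

10757 m/s


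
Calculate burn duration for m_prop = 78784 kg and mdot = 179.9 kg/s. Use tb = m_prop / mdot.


tb = 78784 / 179.9 = 437.9 s

437.9 s


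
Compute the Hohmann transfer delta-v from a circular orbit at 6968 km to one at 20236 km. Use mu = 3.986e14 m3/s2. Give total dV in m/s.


V1 = sqrt(mu/r1) = 7563.36 m/s
dV1 = V1*(sqrt(2*r2/(r1+r2)) - 1) = 1661.84 m/s
V2 = sqrt(mu/r2) = 4438.19 m/s
dV2 = V2*(1 - sqrt(2*r1/(r1+r2))) = 1261.62 m/s
Total dV = 2923 m/s

2923 m/s


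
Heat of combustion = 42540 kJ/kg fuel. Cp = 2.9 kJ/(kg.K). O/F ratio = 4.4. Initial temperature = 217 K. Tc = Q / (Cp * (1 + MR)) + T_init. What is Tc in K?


Tc = 42540 / (2.9 * (1 + 4.4)) + 217 = 2933 K

2933 K


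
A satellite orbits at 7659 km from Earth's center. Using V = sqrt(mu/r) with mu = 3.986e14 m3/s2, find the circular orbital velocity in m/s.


V = sqrt(3.986e14 / 7659000) = 7214 m/s

7214 m/s


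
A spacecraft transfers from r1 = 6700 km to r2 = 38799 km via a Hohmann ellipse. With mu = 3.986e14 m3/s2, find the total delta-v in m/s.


V1 = sqrt(mu/r1) = 7713.14 m/s
dV1 = V1*(sqrt(2*r2/(r1+r2)) - 1) = 2359.78 m/s
V2 = sqrt(mu/r2) = 3205.22 m/s
dV2 = V2*(1 - sqrt(2*r1/(r1+r2))) = 1465.78 m/s
Total dV = 3826 m/s

3826 m/s


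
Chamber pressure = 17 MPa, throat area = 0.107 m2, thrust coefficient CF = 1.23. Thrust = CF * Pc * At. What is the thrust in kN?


F = 1.23 * 17e6 * 0.107 = 2.2374e+06 N = 2237.4 kN

2237.4 kN


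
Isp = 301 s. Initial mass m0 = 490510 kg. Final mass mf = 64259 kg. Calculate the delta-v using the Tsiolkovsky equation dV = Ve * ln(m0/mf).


Ve = 301 * 9.81 = 2952.81 m/s
dV = 2952.81 * ln(490510/64259) = 6002 m/s

6002 m/s


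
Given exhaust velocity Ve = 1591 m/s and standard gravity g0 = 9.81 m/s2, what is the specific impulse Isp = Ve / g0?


Isp = Ve / g0 = 1591 / 9.81 = 162.2 s

162.2 s


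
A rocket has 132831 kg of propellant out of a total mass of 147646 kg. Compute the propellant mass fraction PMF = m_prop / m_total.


PMF = 132831 / 147646 = 0.9

0.9


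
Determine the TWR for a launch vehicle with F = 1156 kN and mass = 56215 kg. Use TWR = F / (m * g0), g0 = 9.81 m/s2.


TWR = 1156000 / (56215 * 9.81) = 2.1

2.1


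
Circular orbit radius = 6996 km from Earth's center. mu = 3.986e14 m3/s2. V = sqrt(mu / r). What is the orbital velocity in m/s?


V = sqrt(3.986e14 / 6996000) = 7548 m/s

7548 m/s


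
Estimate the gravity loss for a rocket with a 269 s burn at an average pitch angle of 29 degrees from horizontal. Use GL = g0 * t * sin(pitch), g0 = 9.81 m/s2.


GL = 9.81 * 269 * sin(29 deg) = 1279 m/s

1279 m/s


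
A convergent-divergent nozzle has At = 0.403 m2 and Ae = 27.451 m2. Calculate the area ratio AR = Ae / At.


AR = 27.451 / 0.403 = 68.1

68.1


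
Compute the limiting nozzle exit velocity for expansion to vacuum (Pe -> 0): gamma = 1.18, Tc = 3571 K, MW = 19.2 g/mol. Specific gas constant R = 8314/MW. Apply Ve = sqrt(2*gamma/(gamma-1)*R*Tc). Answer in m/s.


R = 8314 / 19.2 = 433.02 J/(kg.K)
Ve = sqrt(2 * 1.18 / (1.18 - 1) * 433.02 * 3571) = 4503 m/s

4503 m/s


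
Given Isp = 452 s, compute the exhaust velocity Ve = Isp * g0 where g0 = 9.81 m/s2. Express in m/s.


Ve = Isp * g0 = 452 * 9.81 = 4434.1 m/s

4434.1 m/s


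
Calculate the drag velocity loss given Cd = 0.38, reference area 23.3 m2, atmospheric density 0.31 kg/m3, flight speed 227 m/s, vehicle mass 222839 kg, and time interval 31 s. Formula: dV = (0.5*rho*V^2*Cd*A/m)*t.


D = 0.5 * 0.31 * 227^2 * 0.38 * 23.3 = 70716.85 N
a = 70716.85 / 222839 = 0.3173 m/s2
dV = 0.3173 * 31 = 9.8 m/s

9.8 m/s


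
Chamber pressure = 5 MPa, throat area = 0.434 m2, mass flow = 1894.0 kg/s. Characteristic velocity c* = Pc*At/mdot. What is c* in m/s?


c* = 5e6 * 0.434 / 1894.0 = 1146 m/s

1146 m/s


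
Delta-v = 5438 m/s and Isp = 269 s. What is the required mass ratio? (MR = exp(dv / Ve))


Ve = 269 * 9.81 = 2638.89 m/s
MR = exp(5438 / 2638.89) = 7.852

7.852


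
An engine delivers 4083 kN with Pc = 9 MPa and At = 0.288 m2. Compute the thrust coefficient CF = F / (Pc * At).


CF = 4083000 / (9e6 * 0.288) = 1.58

1.58


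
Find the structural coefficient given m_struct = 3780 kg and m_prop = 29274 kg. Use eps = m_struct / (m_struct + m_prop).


eps = 3780 / (3780 + 29274) = 0.1144

0.1144


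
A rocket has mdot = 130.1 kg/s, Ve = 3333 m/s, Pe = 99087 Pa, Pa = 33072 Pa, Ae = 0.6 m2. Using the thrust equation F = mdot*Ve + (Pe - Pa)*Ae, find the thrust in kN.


F = 130.1 * 3333 + (99087 - 33072) * 0.6 = 473232.0 N = 473.2 kN

473.2 kN


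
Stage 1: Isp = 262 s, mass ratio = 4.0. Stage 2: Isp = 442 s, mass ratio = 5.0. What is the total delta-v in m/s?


dV1 = 262 * 9.81 * ln(4.0) = 3563.1 m/s
dV2 = 442 * 9.81 * ln(5.0) = 6978.6 m/s
Total dV = 3563.1 + 6978.6 = 10541.7 m/s ~ 10542 m/s

10542 m/s


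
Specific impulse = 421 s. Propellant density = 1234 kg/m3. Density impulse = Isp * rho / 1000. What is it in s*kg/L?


rho*Isp = 421 * 1234 / 1000 = 520 s*kg/L

520 s*kg/L


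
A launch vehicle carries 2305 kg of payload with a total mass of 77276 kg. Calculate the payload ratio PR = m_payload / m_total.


PR = 2305 / 77276 = 0.0298

0.0298


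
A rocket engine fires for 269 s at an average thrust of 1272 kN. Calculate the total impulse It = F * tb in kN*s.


It = 1272 * 269 = 342168 kN*s

342168 kN*s


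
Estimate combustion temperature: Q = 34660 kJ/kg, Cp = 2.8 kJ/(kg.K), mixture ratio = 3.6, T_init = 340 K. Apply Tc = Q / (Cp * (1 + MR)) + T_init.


Tc = 34660 / (2.8 * (1 + 3.6)) + 340 = 3031 K

3031 K


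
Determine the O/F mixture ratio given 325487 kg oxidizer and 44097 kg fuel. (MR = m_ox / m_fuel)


MR = 325487 / 44097 = 7.38

7.38


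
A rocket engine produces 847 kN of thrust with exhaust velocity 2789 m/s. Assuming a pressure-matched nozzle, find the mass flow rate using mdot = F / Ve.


mdot = F / Ve = 847000 / 2789 = 303.7 kg/s

303.7 kg/s


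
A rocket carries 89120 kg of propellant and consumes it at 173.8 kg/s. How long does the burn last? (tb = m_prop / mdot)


tb = 89120 / 173.8 = 512.8 s

512.8 s


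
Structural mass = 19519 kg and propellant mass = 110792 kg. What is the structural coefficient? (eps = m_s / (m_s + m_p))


eps = 19519 / (19519 + 110792) = 0.1498

0.1498


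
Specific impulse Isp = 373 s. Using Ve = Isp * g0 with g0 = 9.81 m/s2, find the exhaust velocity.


Ve = Isp * g0 = 373 * 9.81 = 3659.1 m/s

3659.1 m/s


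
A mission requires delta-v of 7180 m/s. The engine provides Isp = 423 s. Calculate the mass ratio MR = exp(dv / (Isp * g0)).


Ve = 423 * 9.81 = 4149.63 m/s
MR = exp(7180 / 4149.63) = 5.642

5.642


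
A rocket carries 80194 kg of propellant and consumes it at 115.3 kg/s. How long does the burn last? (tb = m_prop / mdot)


tb = 80194 / 115.3 = 695.5 s

695.5 s


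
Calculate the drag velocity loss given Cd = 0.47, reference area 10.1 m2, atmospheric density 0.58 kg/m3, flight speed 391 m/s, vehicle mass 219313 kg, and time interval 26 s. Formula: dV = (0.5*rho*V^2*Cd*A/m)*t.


D = 0.5 * 0.58 * 391^2 * 0.47 * 10.1 = 210460.57 N
a = 210460.57 / 219313 = 0.9596 m/s2
dV = 0.9596 * 26 = 25.0 m/s

25.0 m/s


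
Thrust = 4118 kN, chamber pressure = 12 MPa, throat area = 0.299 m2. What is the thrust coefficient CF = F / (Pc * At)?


CF = 4118000 / (12e6 * 0.299) = 1.15

1.15


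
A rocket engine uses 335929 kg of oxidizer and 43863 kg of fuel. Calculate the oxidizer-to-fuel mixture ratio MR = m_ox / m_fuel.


MR = 335929 / 43863 = 7.66

7.66


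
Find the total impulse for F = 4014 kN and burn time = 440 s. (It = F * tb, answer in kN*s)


It = 4014 * 440 = 1766160 kN*s

1766160 kN*s


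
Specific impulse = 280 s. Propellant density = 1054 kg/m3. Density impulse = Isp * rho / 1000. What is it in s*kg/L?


rho*Isp = 280 * 1054 / 1000 = 295 s*kg/L

295 s*kg/L


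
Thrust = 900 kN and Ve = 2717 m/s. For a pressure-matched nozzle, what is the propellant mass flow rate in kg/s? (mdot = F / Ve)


mdot = F / Ve = 900000 / 2717 = 331.2 kg/s

331.2 kg/s


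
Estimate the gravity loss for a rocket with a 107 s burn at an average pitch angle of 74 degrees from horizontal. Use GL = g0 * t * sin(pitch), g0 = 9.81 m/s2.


GL = 9.81 * 107 * sin(74 deg) = 1009 m/s

1009 m/s


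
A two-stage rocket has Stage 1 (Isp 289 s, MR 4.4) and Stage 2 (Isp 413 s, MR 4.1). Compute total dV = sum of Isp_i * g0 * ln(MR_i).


dV1 = 289 * 9.81 * ln(4.4) = 4200.5 m/s
dV2 = 413 * 9.81 * ln(4.1) = 5716.7 m/s
Total dV = 4200.5 + 5716.7 = 9917.2 m/s ~ 9917 m/s

9917 m/s


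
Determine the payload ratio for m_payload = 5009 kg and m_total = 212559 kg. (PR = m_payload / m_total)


PR = 5009 / 212559 = 0.0236

0.0236


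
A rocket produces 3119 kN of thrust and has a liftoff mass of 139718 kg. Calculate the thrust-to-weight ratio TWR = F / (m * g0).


TWR = 3119000 / (139718 * 9.81) = 2.28

2.28


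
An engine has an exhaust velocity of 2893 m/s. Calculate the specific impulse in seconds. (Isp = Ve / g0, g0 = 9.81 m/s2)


Isp = Ve / g0 = 2893 / 9.81 = 294.9 s

294.9 s


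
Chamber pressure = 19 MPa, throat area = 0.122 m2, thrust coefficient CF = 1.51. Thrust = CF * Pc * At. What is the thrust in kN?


F = 1.51 * 19e6 * 0.122 = 3.5002e+06 N = 3500.2 kN

3500.2 kN


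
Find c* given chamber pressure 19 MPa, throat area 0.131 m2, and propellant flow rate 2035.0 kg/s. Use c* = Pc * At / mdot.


c* = 19e6 * 0.131 / 2035.0 = 1223 m/s

1223 m/s


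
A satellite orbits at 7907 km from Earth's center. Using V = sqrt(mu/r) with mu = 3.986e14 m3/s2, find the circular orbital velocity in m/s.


V = sqrt(3.986e14 / 7907000) = 7100 m/s

7100 m/s


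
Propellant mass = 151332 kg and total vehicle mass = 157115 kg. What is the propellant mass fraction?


PMF = 151332 / 157115 = 0.963

0.963


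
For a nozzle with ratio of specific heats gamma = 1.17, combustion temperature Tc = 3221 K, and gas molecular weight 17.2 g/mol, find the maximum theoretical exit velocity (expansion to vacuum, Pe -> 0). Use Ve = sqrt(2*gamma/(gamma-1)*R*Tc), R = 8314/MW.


R = 8314 / 17.2 = 483.37 J/(kg.K)
Ve = sqrt(2 * 1.17 / (1.17 - 1) * 483.37 * 3221) = 4629 m/s

4629 m/s


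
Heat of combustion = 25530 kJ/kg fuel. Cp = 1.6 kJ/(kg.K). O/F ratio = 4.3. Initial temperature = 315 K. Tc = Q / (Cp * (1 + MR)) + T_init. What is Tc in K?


Tc = 25530 / (1.6 * (1 + 4.3)) + 315 = 3326 K

3326 K


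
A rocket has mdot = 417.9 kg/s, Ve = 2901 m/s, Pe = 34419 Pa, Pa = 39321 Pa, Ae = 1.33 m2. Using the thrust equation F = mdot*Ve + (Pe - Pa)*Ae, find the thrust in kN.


F = 417.9 * 2901 + (34419 - 39321) * 1.33 = 1.2058e+06 N = 1205.8 kN

1205.8 kN


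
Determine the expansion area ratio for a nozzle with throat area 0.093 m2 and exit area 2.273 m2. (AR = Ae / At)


AR = 2.273 / 0.093 = 24.4

24.4


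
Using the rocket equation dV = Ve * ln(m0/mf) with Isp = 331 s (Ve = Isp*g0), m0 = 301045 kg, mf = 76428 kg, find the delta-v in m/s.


Ve = 331 * 9.81 = 3247.11 m/s
dV = 3247.11 * ln(301045/76428) = 4451 m/s

4451 m/s


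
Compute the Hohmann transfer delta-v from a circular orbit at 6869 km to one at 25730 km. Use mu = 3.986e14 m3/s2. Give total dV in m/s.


V1 = sqrt(mu/r1) = 7617.67 m/s
dV1 = V1*(sqrt(2*r2/(r1+r2)) - 1) = 1953.28 m/s
V2 = sqrt(mu/r2) = 3935.94 m/s
dV2 = V2*(1 - sqrt(2*r1/(r1+r2))) = 1380.84 m/s
Total dV = 3334 m/s

3334 m/s


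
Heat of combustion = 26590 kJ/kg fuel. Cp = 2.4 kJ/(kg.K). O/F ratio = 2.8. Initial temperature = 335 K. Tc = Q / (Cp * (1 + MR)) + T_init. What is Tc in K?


Tc = 26590 / (2.4 * (1 + 2.8)) + 335 = 3251 K

3251 K


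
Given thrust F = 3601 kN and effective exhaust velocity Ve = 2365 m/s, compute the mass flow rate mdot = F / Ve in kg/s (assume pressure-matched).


mdot = F / Ve = 3601000 / 2365 = 1522.6 kg/s

1522.6 kg/s


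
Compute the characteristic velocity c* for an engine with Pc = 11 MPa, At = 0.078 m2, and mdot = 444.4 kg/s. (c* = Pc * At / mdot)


c* = 11e6 * 0.078 / 444.4 = 1931 m/s

1931 m/s


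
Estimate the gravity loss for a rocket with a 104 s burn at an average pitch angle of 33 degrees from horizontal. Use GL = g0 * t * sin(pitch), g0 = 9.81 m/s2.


GL = 9.81 * 104 * sin(33 deg) = 556 m/s

556 m/s


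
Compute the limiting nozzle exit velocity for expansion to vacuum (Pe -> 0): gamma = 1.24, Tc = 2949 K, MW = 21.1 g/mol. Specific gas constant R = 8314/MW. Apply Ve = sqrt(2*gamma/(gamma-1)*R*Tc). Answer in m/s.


R = 8314 / 21.1 = 394.03 J/(kg.K)
Ve = sqrt(2 * 1.24 / (1.24 - 1) * 394.03 * 2949) = 3465 m/s

3465 m/s


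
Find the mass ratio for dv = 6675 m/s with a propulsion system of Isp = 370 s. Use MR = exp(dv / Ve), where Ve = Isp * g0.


Ve = 370 * 9.81 = 3629.7 m/s
MR = exp(6675 / 3629.7) = 6.29

6.29


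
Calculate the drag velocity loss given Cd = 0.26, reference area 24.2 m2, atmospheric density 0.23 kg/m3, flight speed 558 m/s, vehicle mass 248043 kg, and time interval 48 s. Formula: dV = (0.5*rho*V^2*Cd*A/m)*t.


D = 0.5 * 0.23 * 558^2 * 0.26 * 24.2 = 225296.76 N
a = 225296.76 / 248043 = 0.9083 m/s2
dV = 0.9083 * 48 = 43.6 m/s

43.6 m/s


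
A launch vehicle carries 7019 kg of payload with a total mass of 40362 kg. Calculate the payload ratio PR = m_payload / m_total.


PR = 7019 / 40362 = 0.1739

0.1739


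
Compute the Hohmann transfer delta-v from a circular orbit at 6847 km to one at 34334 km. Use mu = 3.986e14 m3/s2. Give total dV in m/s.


V1 = sqrt(mu/r1) = 7629.89 m/s
dV1 = V1*(sqrt(2*r2/(r1+r2)) - 1) = 2222.62 m/s
V2 = sqrt(mu/r2) = 3407.27 m/s
dV2 = V2*(1 - sqrt(2*r1/(r1+r2))) = 1442.45 m/s
Total dV = 3665 m/s

3665 m/s


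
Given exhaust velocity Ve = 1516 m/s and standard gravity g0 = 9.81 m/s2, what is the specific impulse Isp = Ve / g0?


Isp = Ve / g0 = 1516 / 9.81 = 154.5 s

154.5 s


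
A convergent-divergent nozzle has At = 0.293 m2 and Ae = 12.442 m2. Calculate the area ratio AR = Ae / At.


AR = 12.442 / 0.293 = 42.5

42.5


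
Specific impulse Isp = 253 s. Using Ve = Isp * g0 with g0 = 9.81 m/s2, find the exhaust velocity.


Ve = Isp * g0 = 253 * 9.81 = 2481.9 m/s

2481.9 m/s


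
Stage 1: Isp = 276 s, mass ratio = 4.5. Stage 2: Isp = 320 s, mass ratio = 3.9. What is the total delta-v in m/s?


dV1 = 276 * 9.81 * ln(4.5) = 4072.4 m/s
dV2 = 320 * 9.81 * ln(3.9) = 4272.4 m/s
Total dV = 4072.4 + 4272.4 = 8344.8 m/s ~ 8345 m/s

8345 m/s


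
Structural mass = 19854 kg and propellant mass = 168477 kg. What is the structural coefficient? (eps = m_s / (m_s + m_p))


eps = 19854 / (19854 + 168477) = 0.1054

0.1054


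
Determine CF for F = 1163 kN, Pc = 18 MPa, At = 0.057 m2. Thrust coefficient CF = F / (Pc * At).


CF = 1163000 / (18e6 * 0.057) = 1.13

1.13


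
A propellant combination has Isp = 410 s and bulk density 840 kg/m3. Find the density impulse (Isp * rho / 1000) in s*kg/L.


rho*Isp = 410 * 840 / 1000 = 344 s*kg/L

344 s*kg/L


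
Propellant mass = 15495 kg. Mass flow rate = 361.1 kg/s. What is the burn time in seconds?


tb = 15495 / 361.1 = 42.9 s

42.9 s


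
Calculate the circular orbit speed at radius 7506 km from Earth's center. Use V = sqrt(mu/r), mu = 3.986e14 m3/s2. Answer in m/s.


V = sqrt(3.986e14 / 7506000) = 7287 m/s

7287 m/s


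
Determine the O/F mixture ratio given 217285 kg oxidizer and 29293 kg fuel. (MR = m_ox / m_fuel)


MR = 217285 / 29293 = 7.42

7.42


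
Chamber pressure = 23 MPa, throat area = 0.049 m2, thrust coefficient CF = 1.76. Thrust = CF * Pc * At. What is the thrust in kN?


F = 1.76 * 23e6 * 0.049 = 1.9835e+06 N = 1983.5 kN

1983.5 kN


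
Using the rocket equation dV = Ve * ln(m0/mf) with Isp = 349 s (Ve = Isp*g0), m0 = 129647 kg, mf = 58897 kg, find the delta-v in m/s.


Ve = 349 * 9.81 = 3423.69 m/s
dV = 3423.69 * ln(129647/58897) = 2701 m/s

2701 m/s


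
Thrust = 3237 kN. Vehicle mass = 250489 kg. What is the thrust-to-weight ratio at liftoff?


TWR = 3237000 / (250489 * 9.81) = 1.32

1.32


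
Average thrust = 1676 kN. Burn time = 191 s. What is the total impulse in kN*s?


It = 1676 * 191 = 320116 kN*s

320116 kN*s


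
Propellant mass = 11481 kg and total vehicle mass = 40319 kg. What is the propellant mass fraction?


PMF = 11481 / 40319 = 0.285

0.285
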